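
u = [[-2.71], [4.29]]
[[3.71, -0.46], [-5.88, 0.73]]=u @ [[-1.37, 0.17]]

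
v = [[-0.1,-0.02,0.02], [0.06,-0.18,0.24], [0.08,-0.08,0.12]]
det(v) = 0.000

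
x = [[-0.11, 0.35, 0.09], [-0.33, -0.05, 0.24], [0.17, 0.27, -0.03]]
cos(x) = [[1.04, 0.02, -0.04], [-0.05, 1.02, 0.02], [0.06, -0.02, 0.96]]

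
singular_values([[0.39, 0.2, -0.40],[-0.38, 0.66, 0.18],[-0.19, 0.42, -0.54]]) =[0.91, 0.74, 0.3]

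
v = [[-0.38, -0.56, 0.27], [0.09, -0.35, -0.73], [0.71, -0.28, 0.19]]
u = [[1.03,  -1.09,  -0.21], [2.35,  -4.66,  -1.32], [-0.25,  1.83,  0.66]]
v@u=[[-1.77, 3.52, 1.0], [-0.55, 0.2, -0.04], [0.03, 0.88, 0.35]]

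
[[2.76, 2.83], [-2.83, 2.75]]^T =[[2.76, -2.83], [2.83, 2.75]]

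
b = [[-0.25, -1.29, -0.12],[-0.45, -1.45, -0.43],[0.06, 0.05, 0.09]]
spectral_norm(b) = 2.05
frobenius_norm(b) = 2.06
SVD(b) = [[-0.64, 0.72, -0.27],[-0.77, -0.58, 0.27],[0.04, 0.38, 0.93]] @ diag([2.047109887310836, 0.23332337592156746, 0.00114521734988109]) @ [[0.25, 0.95, 0.20],[0.44, -0.30, 0.85],[0.86, -0.12, -0.49]]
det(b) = 0.00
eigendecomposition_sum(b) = [[-0.34, -1.22, -0.30], [-0.41, -1.48, -0.36], [0.02, 0.08, 0.02]] + [[0.09, -0.07, 0.18], [-0.04, 0.03, -0.07], [0.04, -0.03, 0.07]] + [[-0.00, 0.0, 0.00], [0.00, -0.00, -0.0], [0.0, -0.00, -0.00]]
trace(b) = -1.61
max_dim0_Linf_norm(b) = 1.45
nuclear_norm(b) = 2.28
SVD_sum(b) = [[-0.32, -1.24, -0.26], [-0.39, -1.49, -0.32], [0.02, 0.08, 0.02]] + [[0.07,-0.05,0.14], [-0.06,0.04,-0.11], [0.04,-0.03,0.07]] + [[-0.00, 0.0, 0.0], [0.00, -0.00, -0.00], [0.00, -0.00, -0.00]]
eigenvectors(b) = [[0.64,0.87,-0.86], [0.77,-0.33,0.12], [-0.04,0.35,0.5]]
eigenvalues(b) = [-1.8, 0.19, -0.0]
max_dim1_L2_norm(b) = 1.58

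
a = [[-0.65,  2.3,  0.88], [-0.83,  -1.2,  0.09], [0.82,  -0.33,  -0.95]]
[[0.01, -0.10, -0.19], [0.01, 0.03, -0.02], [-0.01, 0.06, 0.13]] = a @ [[-0.01, -0.01, 0.08], [0.00, -0.02, -0.04], [0.00, -0.07, -0.05]]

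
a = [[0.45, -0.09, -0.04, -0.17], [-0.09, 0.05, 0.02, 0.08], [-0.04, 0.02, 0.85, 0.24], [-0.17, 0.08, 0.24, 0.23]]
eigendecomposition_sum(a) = [[0.04, -0.01, -0.18, -0.07],[-0.01, 0.00, 0.06, 0.02],[-0.18, 0.06, 0.79, 0.31],[-0.07, 0.02, 0.31, 0.12]] + [[0.39, -0.09, 0.15, -0.13], [-0.09, 0.02, -0.04, 0.03], [0.15, -0.04, 0.06, -0.05], [-0.13, 0.03, -0.05, 0.05]] + [[0.02, 0.02, -0.01, 0.03],[0.02, 0.01, -0.01, 0.03],[-0.01, -0.01, 0.01, -0.02],[0.03, 0.03, -0.02, 0.06]] + [[0.0, 0.0, 0.00, -0.0],  [0.00, 0.01, 0.0, -0.0],  [0.0, 0.0, 0.0, -0.0],  [-0.0, -0.00, -0.00, 0.0]]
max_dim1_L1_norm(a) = 1.15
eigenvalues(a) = [0.95, 0.51, 0.1, 0.01]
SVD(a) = [[-0.20,-0.87,0.45,-0.03],  [0.07,0.21,0.37,-0.90],  [0.91,-0.33,-0.24,-0.10],  [0.36,0.3,0.78,0.41]] @ diag([0.9548700513715017, 0.5145800533922771, 0.09840216626375035, 0.012147728972471173]) @ [[-0.2, 0.07, 0.91, 0.36], [-0.87, 0.21, -0.33, 0.3], [0.45, 0.37, -0.24, 0.78], [-0.03, -0.9, -0.1, 0.41]]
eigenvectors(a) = [[-0.2,0.87,0.45,-0.03], [0.07,-0.21,0.37,-0.90], [0.91,0.33,-0.24,-0.1], [0.36,-0.3,0.78,0.41]]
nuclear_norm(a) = 1.58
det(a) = 0.00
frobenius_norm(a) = 1.09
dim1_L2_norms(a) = [0.49, 0.13, 0.88, 0.38]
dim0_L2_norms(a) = [0.49, 0.13, 0.88, 0.38]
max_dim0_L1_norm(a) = 1.15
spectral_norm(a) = 0.95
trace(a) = 1.58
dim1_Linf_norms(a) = [0.45, 0.09, 0.85, 0.24]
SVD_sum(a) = [[0.04,-0.01,-0.18,-0.07], [-0.01,0.0,0.06,0.02], [-0.18,0.06,0.79,0.31], [-0.07,0.02,0.31,0.12]] + [[0.39, -0.09, 0.15, -0.13], [-0.09, 0.02, -0.04, 0.03], [0.15, -0.04, 0.06, -0.05], [-0.13, 0.03, -0.05, 0.05]] + [[0.02,0.02,-0.01,0.03], [0.02,0.01,-0.01,0.03], [-0.01,-0.01,0.01,-0.02], [0.03,0.03,-0.02,0.06]] + [[0.0, 0.00, 0.00, -0.0], [0.0, 0.01, 0.00, -0.00], [0.00, 0.0, 0.0, -0.0], [-0.0, -0.0, -0.0, 0.00]]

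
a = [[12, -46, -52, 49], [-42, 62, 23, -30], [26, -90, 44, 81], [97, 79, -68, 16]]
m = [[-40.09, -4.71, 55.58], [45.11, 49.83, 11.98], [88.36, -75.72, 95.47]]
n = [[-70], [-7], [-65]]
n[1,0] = -7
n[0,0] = -70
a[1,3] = -30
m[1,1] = 49.83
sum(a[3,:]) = 124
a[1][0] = -42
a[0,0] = 12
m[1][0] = 45.11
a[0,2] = -52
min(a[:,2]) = -68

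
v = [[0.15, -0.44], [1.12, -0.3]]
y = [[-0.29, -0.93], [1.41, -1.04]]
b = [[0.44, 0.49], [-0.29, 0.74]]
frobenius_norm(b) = 1.03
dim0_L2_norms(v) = [1.13, 0.53]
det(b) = 0.47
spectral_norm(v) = 1.19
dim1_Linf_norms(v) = [0.44, 1.12]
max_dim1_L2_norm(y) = 1.75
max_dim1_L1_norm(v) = 1.42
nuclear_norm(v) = 1.57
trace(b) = 1.18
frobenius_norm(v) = 1.25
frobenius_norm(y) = 2.00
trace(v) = -0.15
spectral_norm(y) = 1.79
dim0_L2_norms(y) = [1.44, 1.4]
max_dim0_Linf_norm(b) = 0.74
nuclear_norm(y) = 2.69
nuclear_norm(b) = 1.41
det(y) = 1.61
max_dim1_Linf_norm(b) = 0.74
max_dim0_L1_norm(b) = 1.23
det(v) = 0.45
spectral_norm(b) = 0.89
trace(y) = -1.33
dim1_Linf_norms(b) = [0.49, 0.74]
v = b + y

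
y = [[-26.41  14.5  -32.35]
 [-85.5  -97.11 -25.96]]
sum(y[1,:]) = -208.57000000000002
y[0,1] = 14.5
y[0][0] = -26.41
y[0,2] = -32.35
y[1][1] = -97.11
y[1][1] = -97.11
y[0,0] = -26.41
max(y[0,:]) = 14.5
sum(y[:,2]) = -58.31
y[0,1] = 14.5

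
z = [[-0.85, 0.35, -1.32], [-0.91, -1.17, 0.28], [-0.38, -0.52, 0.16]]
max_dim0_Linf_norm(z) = 1.32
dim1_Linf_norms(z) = [1.32, 1.17, 0.52]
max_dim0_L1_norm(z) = 2.14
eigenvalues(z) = [-1.4, -0.47, 0.02]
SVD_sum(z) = [[0.18,0.32,-0.15], [-0.67,-1.18,0.56], [-0.30,-0.52,0.25]] + [[-1.03, 0.03, -1.17], [-0.25, 0.01, -0.28], [-0.08, 0.00, -0.09]] + [[-0.00, 0.00, 0.0], [0.0, -0.0, -0.0], [-0.00, 0.00, 0.00]]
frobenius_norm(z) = 2.30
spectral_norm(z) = 1.65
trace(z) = -1.86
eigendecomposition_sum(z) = [[-0.54, -0.15, -0.43], [-1.4, -0.38, -1.11], [-0.6, -0.16, -0.48]] + [[-0.31, 0.48, -0.85], [0.49, -0.77, 1.36], [0.22, -0.34, 0.6]] + [[-0.00, 0.02, -0.04], [0.00, -0.02, 0.04], [0.0, -0.01, 0.03]]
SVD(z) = [[0.24, 0.97, 0.02], [-0.89, 0.23, -0.4], [-0.40, 0.08, 0.92]] @ diag([1.6500345969244083, 1.6064145058370254, 0.0042736856333300466]) @ [[0.46, 0.8, -0.38], [-0.66, 0.02, -0.75], [-0.6, 0.59, 0.54]]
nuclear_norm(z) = 3.26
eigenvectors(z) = [[0.33, 0.50, -0.6], [0.87, -0.79, 0.59], [0.37, -0.35, 0.55]]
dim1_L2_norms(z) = [1.61, 1.51, 0.66]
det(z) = 0.01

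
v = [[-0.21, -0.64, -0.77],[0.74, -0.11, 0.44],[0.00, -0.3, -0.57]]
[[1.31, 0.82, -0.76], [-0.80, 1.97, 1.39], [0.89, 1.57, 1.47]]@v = [[0.33, -0.70, -0.21], [1.63, -0.12, 0.69], [0.97, -1.18, -0.83]]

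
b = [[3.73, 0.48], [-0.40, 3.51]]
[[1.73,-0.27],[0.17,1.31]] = b@[[0.45, -0.12], [0.10, 0.36]]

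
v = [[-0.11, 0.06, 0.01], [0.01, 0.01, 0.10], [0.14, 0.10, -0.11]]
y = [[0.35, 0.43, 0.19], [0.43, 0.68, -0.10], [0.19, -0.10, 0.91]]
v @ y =[[-0.01, -0.01, -0.02], [0.03, 0.0, 0.09], [0.07, 0.14, -0.08]]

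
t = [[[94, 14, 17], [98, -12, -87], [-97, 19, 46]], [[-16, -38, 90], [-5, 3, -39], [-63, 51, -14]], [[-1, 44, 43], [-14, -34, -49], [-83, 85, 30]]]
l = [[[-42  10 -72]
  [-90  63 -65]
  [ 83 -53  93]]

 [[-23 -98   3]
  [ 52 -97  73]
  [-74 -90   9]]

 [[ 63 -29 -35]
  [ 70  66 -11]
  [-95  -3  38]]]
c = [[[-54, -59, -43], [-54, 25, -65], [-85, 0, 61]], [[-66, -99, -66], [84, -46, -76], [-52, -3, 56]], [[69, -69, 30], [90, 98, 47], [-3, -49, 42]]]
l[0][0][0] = -42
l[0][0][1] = 10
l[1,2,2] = 9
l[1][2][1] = -90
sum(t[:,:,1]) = 132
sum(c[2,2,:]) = -10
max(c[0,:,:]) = 61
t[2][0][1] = 44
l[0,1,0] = -90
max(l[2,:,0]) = 70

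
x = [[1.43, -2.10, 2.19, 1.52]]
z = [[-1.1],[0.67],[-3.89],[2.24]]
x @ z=[[-8.09]]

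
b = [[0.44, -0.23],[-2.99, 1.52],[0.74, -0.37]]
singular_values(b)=[3.49, 0.01]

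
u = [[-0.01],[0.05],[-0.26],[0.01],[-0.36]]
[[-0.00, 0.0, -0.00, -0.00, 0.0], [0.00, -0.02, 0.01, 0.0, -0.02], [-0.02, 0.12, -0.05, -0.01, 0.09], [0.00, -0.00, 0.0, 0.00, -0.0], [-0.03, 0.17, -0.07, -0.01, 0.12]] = u @ [[0.08, -0.47, 0.2, 0.03, -0.33]]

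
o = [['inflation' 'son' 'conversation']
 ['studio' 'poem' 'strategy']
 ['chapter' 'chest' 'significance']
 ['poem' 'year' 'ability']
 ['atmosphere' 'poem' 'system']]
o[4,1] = 'poem'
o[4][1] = 'poem'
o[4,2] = 'system'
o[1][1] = 'poem'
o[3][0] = 'poem'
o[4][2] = 'system'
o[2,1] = 'chest'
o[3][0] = 'poem'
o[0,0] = 'inflation'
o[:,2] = ['conversation', 'strategy', 'significance', 'ability', 'system']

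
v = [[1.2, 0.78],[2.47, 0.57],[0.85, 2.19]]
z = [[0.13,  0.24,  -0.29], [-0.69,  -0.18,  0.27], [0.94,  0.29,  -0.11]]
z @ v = [[0.50, -0.40], [-1.04, -0.05], [1.75, 0.66]]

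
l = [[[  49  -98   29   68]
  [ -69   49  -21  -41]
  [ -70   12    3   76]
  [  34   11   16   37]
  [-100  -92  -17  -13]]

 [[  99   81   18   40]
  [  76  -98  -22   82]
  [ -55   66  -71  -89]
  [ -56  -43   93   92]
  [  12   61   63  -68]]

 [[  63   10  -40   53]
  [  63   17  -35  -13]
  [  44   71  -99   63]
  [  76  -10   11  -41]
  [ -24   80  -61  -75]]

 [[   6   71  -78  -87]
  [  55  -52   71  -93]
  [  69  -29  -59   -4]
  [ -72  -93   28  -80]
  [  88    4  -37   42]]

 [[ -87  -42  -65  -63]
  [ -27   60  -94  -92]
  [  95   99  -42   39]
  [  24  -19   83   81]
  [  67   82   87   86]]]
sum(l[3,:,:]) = -250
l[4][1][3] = -92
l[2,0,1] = 10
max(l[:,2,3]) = 76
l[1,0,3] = 40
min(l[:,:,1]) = -98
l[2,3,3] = -41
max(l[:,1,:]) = 82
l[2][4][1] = 80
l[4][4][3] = 86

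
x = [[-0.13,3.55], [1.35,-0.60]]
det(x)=-4.715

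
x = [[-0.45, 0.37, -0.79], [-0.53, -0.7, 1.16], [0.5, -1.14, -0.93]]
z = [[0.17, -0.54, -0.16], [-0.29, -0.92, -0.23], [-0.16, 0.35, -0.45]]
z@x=[[0.13, 0.62, -0.61], [0.5, 0.8, -0.62], [-0.34, 0.21, 0.95]]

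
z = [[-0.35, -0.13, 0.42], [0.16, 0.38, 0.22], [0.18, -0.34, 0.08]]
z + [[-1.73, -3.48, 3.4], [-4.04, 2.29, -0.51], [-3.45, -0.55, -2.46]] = [[-2.08, -3.61, 3.82], [-3.88, 2.67, -0.29], [-3.27, -0.89, -2.38]]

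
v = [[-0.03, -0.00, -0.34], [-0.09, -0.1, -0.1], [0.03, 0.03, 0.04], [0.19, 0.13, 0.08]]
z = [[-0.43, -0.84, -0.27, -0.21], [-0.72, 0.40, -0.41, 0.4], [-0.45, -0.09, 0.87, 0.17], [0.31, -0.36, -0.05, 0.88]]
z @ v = [[0.04, 0.05, 0.20], [0.05, -0.0, 0.22], [0.08, 0.06, 0.21], [0.19, 0.15, -0.00]]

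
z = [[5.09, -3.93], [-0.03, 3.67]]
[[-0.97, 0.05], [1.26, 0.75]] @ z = [[-4.94, 4.0],[6.39, -2.20]]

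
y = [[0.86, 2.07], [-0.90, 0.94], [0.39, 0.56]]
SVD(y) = [[-0.92, 0.23],[-0.27, -0.95],[-0.27, 0.19]] @ diag([2.4095222864592993, 1.17388344866769]) @ [[-0.27, -0.96], [0.96, -0.27]]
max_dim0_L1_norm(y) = 3.57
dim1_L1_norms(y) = [2.93, 1.84, 0.95]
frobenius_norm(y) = 2.68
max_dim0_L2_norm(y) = 2.34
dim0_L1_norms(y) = [2.15, 3.57]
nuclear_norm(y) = 3.58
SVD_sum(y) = [[0.6, 2.14], [0.18, 0.64], [0.17, 0.62]] + [[0.26, -0.07], [-1.08, 0.30], [0.22, -0.06]]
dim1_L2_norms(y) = [2.24, 1.3, 0.68]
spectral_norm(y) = 2.41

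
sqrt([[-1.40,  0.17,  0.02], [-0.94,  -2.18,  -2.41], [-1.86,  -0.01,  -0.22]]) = [[0.83, 0.33, 0.44], [-6.68, -0.76, -1.61], [0.3, 0.34, 0.43]]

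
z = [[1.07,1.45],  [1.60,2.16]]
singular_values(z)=[3.24, 0.0]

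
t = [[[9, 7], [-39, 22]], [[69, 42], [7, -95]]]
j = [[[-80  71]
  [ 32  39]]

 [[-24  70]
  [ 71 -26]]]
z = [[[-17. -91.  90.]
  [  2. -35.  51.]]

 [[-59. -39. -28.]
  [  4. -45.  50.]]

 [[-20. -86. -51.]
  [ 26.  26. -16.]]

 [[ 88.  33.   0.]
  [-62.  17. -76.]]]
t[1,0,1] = 42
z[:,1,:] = [[2.0, -35.0, 51.0], [4.0, -45.0, 50.0], [26.0, 26.0, -16.0], [-62.0, 17.0, -76.0]]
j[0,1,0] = 32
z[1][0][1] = -39.0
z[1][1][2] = 50.0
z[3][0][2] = 0.0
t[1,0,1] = 42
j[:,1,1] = [39, -26]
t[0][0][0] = 9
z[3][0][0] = 88.0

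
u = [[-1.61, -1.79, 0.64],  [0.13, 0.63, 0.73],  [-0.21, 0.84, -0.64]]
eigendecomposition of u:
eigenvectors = [[0.92+0.00j, (0.92-0j), (-0.43+0j)], [(-0.09-0.14j), (-0.09+0.14j), (0.78+0j)], [0.18+0.31j, 0.18-0.31j, (0.46+0j)]]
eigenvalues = [(-1.3+0.49j), (-1.3-0.49j), (0.99+0j)]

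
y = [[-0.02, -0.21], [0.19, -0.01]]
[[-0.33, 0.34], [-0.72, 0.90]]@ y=[[0.07,0.07], [0.19,0.14]]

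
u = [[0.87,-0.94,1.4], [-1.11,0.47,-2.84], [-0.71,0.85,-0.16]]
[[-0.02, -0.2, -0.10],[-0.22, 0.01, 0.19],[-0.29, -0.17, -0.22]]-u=[[-0.89, 0.74, -1.5], [0.89, -0.46, 3.03], [0.42, -1.02, -0.06]]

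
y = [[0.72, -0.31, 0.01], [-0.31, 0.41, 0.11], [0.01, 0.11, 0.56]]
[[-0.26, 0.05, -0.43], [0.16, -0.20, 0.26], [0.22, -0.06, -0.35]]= y @ [[-0.35,-0.2,-0.35], [0.03,-0.64,0.56], [0.39,0.03,-0.73]]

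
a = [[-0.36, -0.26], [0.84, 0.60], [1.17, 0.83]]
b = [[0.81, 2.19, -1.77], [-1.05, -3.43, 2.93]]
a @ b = [[-0.02, 0.10, -0.12], [0.05, -0.22, 0.27], [0.08, -0.28, 0.36]]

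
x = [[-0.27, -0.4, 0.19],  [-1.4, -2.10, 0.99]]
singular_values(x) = [2.76, 0.0]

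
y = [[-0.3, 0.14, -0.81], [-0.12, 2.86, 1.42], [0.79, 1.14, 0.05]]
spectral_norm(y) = 3.37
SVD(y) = [[0.07, 0.56, -0.82], [-0.94, -0.23, -0.24], [-0.32, 0.79, 0.52]] @ diag([3.3723791850522393, 0.9455974258258587, 0.7969969513730328]) @ [[-0.05, -0.91, -0.42], [0.51, 0.34, -0.79], [0.86, -0.25, 0.45]]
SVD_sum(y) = [[-0.01, -0.21, -0.09], [0.15, 2.89, 1.33], [0.05, 0.99, 0.46]] + [[0.27, 0.18, -0.42],[-0.11, -0.07, 0.17],[0.38, 0.25, -0.59]] + [[-0.56, 0.17, -0.29], [-0.16, 0.05, -0.08], [0.35, -0.10, 0.18]]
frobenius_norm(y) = 3.59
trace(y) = 2.61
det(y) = 2.54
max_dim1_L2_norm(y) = 3.2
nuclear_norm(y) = 5.11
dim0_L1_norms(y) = [1.21, 4.14, 2.28]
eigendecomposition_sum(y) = [[-0.15+0.41j, 0.12+0.07j, -0.38-0.17j], [-0.14-0.09j, -0.04+0.04j, 0.10-0.13j], [0.37+0.16j, 0.07-0.11j, -0.18+0.34j]] + [[(-0.15-0.41j),(0.12-0.07j),-0.38+0.17j], [-0.14+0.09j,(-0.04-0.04j),0.10+0.13j], [(0.37-0.16j),0.07+0.11j,-0.18-0.34j]] + [[(-0.01-0j), (-0.11-0j), -0.04-0.00j], [0.17+0.00j, (2.94+0j), (1.22+0j)], [0.06+0.00j, 0.99+0.00j, (0.41+0j)]]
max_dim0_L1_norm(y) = 4.14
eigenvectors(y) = [[-0.71+0.00j, -0.71-0.00j, (-0.03+0j)], [(0.06-0.27j), 0.06+0.27j, 0.95+0.00j], [(-0.05+0.65j), -0.05-0.65j, (0.32+0j)]]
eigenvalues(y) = [(-0.37+0.79j), (-0.37-0.79j), (3.34+0j)]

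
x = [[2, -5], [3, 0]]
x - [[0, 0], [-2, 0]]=[[2, -5], [5, 0]]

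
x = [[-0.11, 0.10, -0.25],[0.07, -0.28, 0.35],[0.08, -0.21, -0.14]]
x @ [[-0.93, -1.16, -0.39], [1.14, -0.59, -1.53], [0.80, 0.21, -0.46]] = [[0.02, 0.02, 0.0],[-0.10, 0.16, 0.24],[-0.43, 0.0, 0.35]]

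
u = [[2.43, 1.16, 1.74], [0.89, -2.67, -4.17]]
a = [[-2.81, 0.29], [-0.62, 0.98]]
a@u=[[-6.57, -4.03, -6.10], [-0.63, -3.34, -5.17]]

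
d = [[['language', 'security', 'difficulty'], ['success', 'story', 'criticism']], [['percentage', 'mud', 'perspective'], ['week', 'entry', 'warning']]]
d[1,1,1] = 'entry'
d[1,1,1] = 'entry'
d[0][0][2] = 'difficulty'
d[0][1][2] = 'criticism'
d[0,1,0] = 'success'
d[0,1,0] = 'success'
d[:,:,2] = [['difficulty', 'criticism'], ['perspective', 'warning']]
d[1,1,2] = 'warning'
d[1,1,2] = 'warning'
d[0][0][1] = 'security'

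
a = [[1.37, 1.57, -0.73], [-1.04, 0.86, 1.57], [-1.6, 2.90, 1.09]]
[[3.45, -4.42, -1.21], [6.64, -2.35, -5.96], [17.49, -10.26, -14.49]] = a@ [[-2.74, 1.14, 2.97], [4.55, -3.31, -3.36], [-0.08, 1.07, 0.01]]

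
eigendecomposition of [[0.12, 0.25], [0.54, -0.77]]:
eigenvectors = [[0.88, -0.24], [0.47, 0.97]]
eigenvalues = [0.25, -0.9]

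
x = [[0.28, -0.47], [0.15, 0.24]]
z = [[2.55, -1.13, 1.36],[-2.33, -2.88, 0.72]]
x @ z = [[1.81,  1.04,  0.04], [-0.18,  -0.86,  0.38]]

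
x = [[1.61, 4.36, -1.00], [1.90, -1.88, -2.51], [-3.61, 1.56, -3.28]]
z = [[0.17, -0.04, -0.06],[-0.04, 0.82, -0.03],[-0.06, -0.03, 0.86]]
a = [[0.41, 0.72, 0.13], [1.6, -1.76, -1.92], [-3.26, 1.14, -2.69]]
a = z @ x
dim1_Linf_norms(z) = [0.17, 0.82, 0.86]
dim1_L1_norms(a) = [1.26, 5.28, 7.09]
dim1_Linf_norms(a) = [0.72, 1.92, 3.26]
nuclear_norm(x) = 13.48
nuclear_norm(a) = 8.18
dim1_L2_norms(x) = [4.75, 3.67, 5.12]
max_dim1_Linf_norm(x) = 4.36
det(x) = 86.73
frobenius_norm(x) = 7.89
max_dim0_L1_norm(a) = 5.27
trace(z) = 1.85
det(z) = 0.12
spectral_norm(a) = 4.43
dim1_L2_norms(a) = [0.84, 3.06, 4.38]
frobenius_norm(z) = 1.21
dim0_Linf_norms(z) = [0.17, 0.82, 0.86]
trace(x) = -3.55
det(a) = 9.94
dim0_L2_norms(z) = [0.18, 0.82, 0.86]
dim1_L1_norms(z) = [0.27, 0.89, 0.95]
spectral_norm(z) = 0.88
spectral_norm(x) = 5.43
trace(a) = -4.04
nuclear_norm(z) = 1.85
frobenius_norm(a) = 5.40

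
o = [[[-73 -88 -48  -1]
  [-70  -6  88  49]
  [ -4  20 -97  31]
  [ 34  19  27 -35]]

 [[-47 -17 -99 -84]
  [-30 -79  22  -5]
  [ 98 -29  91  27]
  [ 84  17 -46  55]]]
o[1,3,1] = 17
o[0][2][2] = -97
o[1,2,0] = 98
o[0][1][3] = 49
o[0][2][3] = 31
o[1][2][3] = 27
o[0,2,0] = -4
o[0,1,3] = 49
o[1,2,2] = 91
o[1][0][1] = -17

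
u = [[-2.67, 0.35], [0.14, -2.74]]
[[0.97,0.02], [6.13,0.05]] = u@[[-0.66,  -0.01], [-2.27,  -0.02]]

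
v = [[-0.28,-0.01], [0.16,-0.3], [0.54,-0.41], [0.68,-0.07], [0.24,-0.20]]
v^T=[[-0.28, 0.16, 0.54, 0.68, 0.24], [-0.01, -0.30, -0.41, -0.07, -0.2]]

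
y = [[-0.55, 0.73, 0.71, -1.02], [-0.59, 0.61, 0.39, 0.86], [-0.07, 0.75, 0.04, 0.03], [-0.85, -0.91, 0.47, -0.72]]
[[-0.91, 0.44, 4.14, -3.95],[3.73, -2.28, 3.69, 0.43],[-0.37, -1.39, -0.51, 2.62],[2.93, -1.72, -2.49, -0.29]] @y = [[3.31, 6.3, -2.17, 4.27], [-1.33, 3.71, 2.11, -5.96], [-1.17, -3.88, 0.41, -2.72], [-0.18, -0.51, 1.17, -4.33]]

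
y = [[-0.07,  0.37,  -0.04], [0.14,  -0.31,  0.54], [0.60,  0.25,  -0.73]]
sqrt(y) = [[1.05, 0.20, -0.86], [-1.19, 0.33, 1.63], [1.1, -0.11, -0.63]]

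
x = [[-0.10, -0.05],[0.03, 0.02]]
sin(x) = [[-0.10, -0.05], [0.03, 0.02]]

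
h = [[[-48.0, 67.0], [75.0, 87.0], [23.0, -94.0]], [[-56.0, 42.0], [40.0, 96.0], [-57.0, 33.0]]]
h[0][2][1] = -94.0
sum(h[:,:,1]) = 231.0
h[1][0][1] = 42.0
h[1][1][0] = 40.0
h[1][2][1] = 33.0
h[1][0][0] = -56.0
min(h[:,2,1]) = -94.0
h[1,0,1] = 42.0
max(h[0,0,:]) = 67.0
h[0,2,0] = 23.0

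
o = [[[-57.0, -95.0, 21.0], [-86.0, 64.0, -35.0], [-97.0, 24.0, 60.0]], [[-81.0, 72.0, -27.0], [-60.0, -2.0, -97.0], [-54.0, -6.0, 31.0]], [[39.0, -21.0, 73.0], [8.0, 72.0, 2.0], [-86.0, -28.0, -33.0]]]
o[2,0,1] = -21.0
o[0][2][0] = -97.0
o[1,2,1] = -6.0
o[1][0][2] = -27.0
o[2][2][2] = -33.0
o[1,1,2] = -97.0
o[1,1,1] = -2.0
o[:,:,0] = [[-57.0, -86.0, -97.0], [-81.0, -60.0, -54.0], [39.0, 8.0, -86.0]]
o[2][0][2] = 73.0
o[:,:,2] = [[21.0, -35.0, 60.0], [-27.0, -97.0, 31.0], [73.0, 2.0, -33.0]]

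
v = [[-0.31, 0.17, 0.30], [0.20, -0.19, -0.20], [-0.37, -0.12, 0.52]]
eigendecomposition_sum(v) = [[-0.11, -0.07, 0.18], [0.06, 0.04, -0.1], [-0.3, -0.18, 0.48]] + [[-0.02, -0.03, 0.00], [-0.01, -0.01, 0.0], [-0.02, -0.02, 0.0]] + [[-0.18, 0.27, 0.12],  [0.15, -0.22, -0.1],  [-0.05, 0.08, 0.04]]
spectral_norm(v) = 0.82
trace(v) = 0.02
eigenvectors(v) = [[0.34,-0.78,-0.75],[-0.19,-0.25,0.62],[0.92,-0.58,-0.23]]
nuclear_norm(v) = 1.12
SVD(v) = [[-0.54, 0.50, -0.68],[0.36, -0.59, -0.72],[-0.76, -0.63, 0.14]] @ diag([0.8200543235385613, 0.28267233580622986, 0.020180609890752425]) @ [[0.64, -0.08, -0.77], [-0.14, 0.97, -0.22], [0.76, 0.24, 0.6]]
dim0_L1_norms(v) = [0.88, 0.48, 1.02]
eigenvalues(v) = [0.41, -0.03, -0.36]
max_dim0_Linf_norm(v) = 0.52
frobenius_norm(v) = 0.87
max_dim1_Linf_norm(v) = 0.52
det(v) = 0.00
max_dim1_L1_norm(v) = 1.01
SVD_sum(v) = [[-0.28, 0.04, 0.34], [0.19, -0.02, -0.23], [-0.4, 0.05, 0.48]] + [[-0.02, 0.14, -0.03], [0.02, -0.16, 0.04], [0.02, -0.17, 0.04]] + [[-0.01, -0.0, -0.01], [-0.01, -0.00, -0.01], [0.00, 0.0, 0.00]]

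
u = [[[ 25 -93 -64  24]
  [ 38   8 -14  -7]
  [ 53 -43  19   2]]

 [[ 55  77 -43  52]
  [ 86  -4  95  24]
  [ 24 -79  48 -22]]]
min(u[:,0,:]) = -93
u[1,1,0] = 86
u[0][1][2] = -14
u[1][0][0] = 55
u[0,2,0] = 53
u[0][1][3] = -7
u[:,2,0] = [53, 24]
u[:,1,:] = [[38, 8, -14, -7], [86, -4, 95, 24]]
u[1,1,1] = -4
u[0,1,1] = 8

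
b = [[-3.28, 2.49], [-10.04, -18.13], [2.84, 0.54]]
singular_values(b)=[20.82, 4.64]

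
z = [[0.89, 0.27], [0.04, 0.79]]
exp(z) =[[2.45, 0.63],  [0.09, 2.22]]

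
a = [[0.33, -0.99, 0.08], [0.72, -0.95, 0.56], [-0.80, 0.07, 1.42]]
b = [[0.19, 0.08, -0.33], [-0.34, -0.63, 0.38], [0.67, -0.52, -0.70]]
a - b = [[0.14, -1.07, 0.41], [1.06, -0.32, 0.18], [-1.47, 0.59, 2.12]]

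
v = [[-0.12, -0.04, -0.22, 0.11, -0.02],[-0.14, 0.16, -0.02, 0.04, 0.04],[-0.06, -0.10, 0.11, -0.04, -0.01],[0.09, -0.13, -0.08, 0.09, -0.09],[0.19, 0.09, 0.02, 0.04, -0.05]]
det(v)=0.000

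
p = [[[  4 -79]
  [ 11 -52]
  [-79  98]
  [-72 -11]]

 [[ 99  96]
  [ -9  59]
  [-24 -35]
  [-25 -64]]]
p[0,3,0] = -72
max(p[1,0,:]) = 99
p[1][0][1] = 96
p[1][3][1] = -64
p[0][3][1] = -11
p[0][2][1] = 98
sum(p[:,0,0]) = 103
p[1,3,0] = -25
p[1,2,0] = -24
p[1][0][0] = 99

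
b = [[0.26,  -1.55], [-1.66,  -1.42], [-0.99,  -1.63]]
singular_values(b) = [3.06, 1.23]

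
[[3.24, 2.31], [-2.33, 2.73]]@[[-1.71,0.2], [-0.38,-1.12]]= [[-6.42, -1.94],[2.95, -3.52]]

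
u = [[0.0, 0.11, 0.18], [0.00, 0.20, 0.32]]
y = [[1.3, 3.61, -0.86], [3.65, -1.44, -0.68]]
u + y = [[1.3, 3.72, -0.68], [3.65, -1.24, -0.36]]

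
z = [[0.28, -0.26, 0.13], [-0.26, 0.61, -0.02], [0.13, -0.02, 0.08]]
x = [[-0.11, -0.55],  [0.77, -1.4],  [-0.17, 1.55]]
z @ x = [[-0.25, 0.41], [0.5, -0.74], [-0.04, 0.08]]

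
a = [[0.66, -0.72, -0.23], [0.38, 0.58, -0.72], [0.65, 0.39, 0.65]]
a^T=[[0.66, 0.38, 0.65],  [-0.72, 0.58, 0.39],  [-0.23, -0.72, 0.65]]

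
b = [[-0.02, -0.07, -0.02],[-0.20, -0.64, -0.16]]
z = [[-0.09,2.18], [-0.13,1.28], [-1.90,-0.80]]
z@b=[[-0.43, -1.39, -0.35], [-0.25, -0.81, -0.2], [0.2, 0.64, 0.17]]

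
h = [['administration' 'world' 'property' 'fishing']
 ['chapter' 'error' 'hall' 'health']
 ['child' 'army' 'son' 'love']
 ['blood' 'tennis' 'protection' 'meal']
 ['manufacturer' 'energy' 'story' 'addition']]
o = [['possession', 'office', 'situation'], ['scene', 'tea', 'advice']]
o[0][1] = 'office'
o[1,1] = 'tea'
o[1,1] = 'tea'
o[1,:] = ['scene', 'tea', 'advice']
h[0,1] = 'world'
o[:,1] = ['office', 'tea']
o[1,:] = ['scene', 'tea', 'advice']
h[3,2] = 'protection'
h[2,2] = 'son'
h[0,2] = 'property'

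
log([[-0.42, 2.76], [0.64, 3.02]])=[[(0.01+2.81j),(0.88-1.99j)],  [0.20-0.46j,(1.1+0.33j)]]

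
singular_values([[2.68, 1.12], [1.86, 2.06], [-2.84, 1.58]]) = [4.38, 2.74]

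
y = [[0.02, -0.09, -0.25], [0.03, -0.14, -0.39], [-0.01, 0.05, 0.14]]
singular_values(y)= [0.52, 0.0, 0.0]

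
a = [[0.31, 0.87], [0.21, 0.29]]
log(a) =[[(-1.17+1.53j), 1.77-3.20j], [0.43-0.77j, (-1.21+1.61j)]]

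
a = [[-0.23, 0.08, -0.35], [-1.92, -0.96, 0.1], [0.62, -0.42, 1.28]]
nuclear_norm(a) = 3.67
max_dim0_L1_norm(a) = 2.77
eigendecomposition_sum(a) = [[0.04, 0.01, 0.01], [-2.21, -0.88, -0.31], [-0.44, -0.17, -0.06]] + [[0.02, -0.00, 0.01], [-0.05, 0.00, -0.01], [-0.03, 0.00, -0.01]] + [[-0.29,0.07,-0.36], [0.34,-0.08,0.43], [1.08,-0.25,1.35]]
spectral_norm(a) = 2.20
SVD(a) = [[-0.1, 0.25, 0.96],  [-0.96, -0.28, -0.03],  [0.26, -0.93, 0.26]] @ diag([2.1989194301114914, 1.4709618570963539, 0.004955284633544554]) @ [[0.92, 0.36, 0.13], [-0.06, 0.46, -0.88], [0.38, -0.81, -0.45]]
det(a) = -0.02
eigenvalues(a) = [-0.91, 0.02, 0.98]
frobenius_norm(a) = 2.65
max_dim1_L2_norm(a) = 2.15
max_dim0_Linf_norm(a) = 1.92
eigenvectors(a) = [[-0.02, 0.38, -0.25], [0.98, -0.80, 0.29], [0.19, -0.46, 0.92]]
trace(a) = 0.09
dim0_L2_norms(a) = [2.03, 1.05, 1.33]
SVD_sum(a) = [[-0.21, -0.08, -0.03], [-1.95, -0.77, -0.27], [0.54, 0.21, 0.07]] + [[-0.02,0.17,-0.32],[0.03,-0.19,0.37],[0.08,-0.63,1.21]] + [[0.00, -0.00, -0.0], [-0.0, 0.00, 0.00], [0.00, -0.00, -0.00]]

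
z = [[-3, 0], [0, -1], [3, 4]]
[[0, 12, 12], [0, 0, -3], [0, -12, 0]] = z@[[0, -4, -4], [0, 0, 3]]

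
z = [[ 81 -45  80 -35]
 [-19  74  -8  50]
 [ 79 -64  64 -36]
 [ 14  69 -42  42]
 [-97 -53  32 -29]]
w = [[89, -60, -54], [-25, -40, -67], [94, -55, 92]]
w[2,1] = -55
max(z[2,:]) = 79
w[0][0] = 89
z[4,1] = -53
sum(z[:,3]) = -8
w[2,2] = 92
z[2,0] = 79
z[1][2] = -8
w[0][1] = -60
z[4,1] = -53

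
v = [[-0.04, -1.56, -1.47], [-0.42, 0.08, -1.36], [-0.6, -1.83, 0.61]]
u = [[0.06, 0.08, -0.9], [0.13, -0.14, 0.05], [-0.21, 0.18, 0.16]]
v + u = [[0.02, -1.48, -2.37], [-0.29, -0.06, -1.31], [-0.81, -1.65, 0.77]]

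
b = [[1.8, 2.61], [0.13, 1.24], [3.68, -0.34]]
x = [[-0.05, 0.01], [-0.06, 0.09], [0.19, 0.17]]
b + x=[[1.75, 2.62], [0.07, 1.33], [3.87, -0.17]]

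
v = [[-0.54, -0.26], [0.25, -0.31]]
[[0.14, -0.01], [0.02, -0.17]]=v@ [[-0.17, -0.17], [-0.2, 0.4]]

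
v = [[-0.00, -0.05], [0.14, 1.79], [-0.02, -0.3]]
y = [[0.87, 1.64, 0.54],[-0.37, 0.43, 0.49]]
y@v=[[0.22,2.73], [0.05,0.64]]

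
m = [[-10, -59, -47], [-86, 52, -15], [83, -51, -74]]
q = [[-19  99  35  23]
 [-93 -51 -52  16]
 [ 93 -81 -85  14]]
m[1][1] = 52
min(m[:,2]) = -74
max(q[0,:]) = 99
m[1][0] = -86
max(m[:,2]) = -15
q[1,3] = 16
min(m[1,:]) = -86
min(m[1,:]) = -86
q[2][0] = 93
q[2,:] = [93, -81, -85, 14]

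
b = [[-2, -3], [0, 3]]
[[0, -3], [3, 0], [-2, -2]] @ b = [[0, -9], [-6, -9], [4, 0]]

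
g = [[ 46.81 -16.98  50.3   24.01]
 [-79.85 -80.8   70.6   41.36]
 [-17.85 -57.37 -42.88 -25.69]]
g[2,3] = -25.69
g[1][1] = -80.8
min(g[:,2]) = -42.88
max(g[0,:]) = 50.3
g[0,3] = 24.01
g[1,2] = 70.6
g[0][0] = 46.81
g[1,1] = -80.8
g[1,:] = [-79.85, -80.8, 70.6, 41.36]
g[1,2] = 70.6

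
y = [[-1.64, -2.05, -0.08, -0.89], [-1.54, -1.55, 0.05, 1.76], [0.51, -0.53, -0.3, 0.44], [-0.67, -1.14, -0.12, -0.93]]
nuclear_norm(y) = 6.72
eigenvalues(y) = [(-2.96+0j), (-0+0j), (-0.73+0.51j), (-0.73-0.51j)]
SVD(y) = [[-0.71, 0.44, 0.03, -0.55], [-0.61, -0.76, 0.12, 0.18], [-0.03, -0.17, -0.97, -0.15], [-0.35, 0.45, -0.19, 0.80]] @ diag([3.6542829551873424, 2.2266132033340815, 0.8400049153012233, 0.0012117901594679021]) @ [[0.64, 0.77, 0.02, -0.04], [0.02, -0.07, -0.03, -1.00], [-0.72, 0.58, 0.38, -0.07], [0.28, -0.26, 0.92, -0.01]]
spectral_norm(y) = 3.65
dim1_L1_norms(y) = [4.66, 4.9, 1.78, 2.86]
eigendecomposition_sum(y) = [[(-2.52-0j), (-2.67-0j), (0.03+0j), (1.21+0j)], [-1.04-0.00j, -1.10-0.00j, 0.01+0.00j, 0.50+0.00j], [0.50+0.00j, 0.54+0.00j, -0.01-0.00j, -0.24-0.00j], [(-1.38-0j), -1.47-0.00j, (0.02+0j), (0.66+0j)]] + [[(-0+0j),0.00-0.00j,-0.00-0.00j,0.00-0.00j], [0.00-0.00j,(-0+0j),0j,-0.00+0.00j], [-0.01+0.00j,-0j,-0.00-0.00j,(0.01-0j)], [0.00-0.00j,(-0+0j),0j,(-0+0j)]] + [[0.44+0.40j, 0.31-0.14j, -0.05-0.16j, -1.05-0.67j], [-0.25-0.31j, (-0.22+0.06j), 0.02+0.12j, 0.63+0.57j], [(0.01-1.01j), -0.53-0.24j, -0.15+0.26j, (0.34+2.11j)], [0.36+0.16j, (0.16-0.15j), -0.07-0.09j, -0.80-0.20j]] + [[0.44-0.40j, 0.31+0.14j, (-0.05+0.16j), (-1.05+0.67j)], [-0.25+0.31j, (-0.22-0.06j), 0.02-0.12j, (0.63-0.57j)], [(0.01+1.01j), -0.53+0.24j, -0.15-0.26j, (0.34-2.11j)], [(0.36-0.16j), (0.16+0.15j), (-0.07+0.09j), (-0.8+0.2j)]]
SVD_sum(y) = [[-1.65, -2.0, -0.05, 0.1], [-1.42, -1.72, -0.05, 0.08], [-0.07, -0.08, -0.0, 0.0], [-0.81, -0.98, -0.03, 0.05]] + [[0.02,-0.07,-0.03,-0.98], [-0.04,0.11,0.06,1.68], [-0.01,0.03,0.01,0.38], [0.02,-0.07,-0.03,-0.99]] + [[-0.02, 0.01, 0.01, -0.0],  [-0.07, 0.06, 0.04, -0.01],  [0.59, -0.47, -0.31, 0.06],  [0.11, -0.09, -0.06, 0.01]] + [[-0.0, 0.0, -0.00, 0.0], [0.00, -0.00, 0.00, -0.0], [-0.00, 0.0, -0.0, 0.00], [0.0, -0.0, 0.0, -0.00]]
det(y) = 0.01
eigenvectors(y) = [[(0.81+0j),(-0.28+0j),(-0.3+0.34j),-0.30-0.34j], [0.34+0.00j,(0.26+0j),0.24-0.20j,0.24+0.20j], [-0.16+0.00j,(-0.93+0j),0.78+0.00j,0.78-0.00j], [(0.45+0j),(0.01+0j),(-0.12+0.28j),-0.12-0.28j]]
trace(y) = -4.42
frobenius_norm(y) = 4.36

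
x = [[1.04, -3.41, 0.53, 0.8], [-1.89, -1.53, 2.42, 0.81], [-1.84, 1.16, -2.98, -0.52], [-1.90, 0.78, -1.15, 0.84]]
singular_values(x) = [5.35, 3.26, 2.52, 0.79]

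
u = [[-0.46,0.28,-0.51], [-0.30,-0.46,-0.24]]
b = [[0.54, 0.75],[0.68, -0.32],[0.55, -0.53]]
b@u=[[-0.47, -0.19, -0.46], [-0.22, 0.34, -0.27], [-0.09, 0.4, -0.15]]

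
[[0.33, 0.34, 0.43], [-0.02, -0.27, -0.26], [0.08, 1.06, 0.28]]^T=[[0.33,-0.02,0.08], [0.34,-0.27,1.06], [0.43,-0.26,0.28]]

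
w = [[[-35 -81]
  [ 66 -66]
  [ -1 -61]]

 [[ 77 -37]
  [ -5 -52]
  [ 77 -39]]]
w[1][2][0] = 77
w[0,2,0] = -1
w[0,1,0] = 66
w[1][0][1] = -37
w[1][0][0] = 77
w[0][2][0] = -1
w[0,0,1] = -81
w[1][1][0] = -5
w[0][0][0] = -35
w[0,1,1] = -66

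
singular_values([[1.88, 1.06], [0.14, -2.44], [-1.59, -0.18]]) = [2.93, 2.14]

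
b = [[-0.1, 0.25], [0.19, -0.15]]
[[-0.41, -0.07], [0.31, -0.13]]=b @ [[0.47, -1.29], [-1.44, -0.79]]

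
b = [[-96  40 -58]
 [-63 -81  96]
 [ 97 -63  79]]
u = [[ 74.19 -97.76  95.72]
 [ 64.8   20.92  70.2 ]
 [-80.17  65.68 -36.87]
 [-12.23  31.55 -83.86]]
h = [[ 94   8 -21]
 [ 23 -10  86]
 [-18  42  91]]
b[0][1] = 40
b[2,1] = -63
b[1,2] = 96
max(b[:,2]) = 96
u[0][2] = 95.72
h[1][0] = 23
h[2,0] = -18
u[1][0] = 64.8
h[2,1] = 42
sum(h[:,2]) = 156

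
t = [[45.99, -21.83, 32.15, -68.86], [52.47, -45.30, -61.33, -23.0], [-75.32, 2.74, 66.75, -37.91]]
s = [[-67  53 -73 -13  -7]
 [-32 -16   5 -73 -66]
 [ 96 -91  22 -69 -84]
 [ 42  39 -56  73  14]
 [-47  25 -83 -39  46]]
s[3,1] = 39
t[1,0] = 52.47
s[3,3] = 73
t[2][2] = 66.75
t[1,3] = -23.0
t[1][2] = -61.33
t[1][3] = -23.0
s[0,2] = -73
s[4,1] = 25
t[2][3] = -37.91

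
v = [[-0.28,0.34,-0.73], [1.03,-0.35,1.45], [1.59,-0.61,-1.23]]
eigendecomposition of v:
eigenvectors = [[(-0.43+0j), 0.03+0.34j, (0.03-0.34j)], [-0.90+0.00j, -0.09-0.66j, (-0.09+0.66j)], [-0.09+0.00j, (0.66+0j), 0.66-0.00j]]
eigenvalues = [(0.28+0j), (-1.07+1.42j), (-1.07-1.42j)]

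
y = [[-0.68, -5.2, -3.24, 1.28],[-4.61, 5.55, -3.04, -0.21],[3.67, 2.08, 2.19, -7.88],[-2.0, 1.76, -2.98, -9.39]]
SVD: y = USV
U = [[-0.23, 0.02, 0.82, -0.52],[0.18, -0.85, -0.22, -0.45],[0.62, 0.49, -0.21, -0.58],[0.73, -0.2, 0.48, 0.43]]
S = [12.98, 8.66, 6.76, 0.79]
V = [[0.01, 0.37, -0.05, -0.93], [0.70, -0.48, 0.48, -0.21], [-0.19, -0.75, -0.57, -0.27], [-0.68, -0.28, 0.66, -0.15]]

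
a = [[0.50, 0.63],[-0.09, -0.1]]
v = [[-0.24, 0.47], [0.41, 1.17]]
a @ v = [[0.14, 0.97], [-0.02, -0.16]]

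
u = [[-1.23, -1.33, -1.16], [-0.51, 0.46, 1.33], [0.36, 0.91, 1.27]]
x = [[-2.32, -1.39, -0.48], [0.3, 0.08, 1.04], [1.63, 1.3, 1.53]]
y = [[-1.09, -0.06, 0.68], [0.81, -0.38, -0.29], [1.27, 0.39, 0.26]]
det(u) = 0.00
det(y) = 0.56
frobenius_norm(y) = 2.09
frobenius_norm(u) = 3.07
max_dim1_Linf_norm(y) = 1.27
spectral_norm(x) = 3.73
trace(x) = -0.71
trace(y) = -1.21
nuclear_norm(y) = 3.06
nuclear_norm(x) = 5.16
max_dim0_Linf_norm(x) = 2.32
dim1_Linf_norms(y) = [1.09, 0.81, 1.27]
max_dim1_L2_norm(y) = 1.35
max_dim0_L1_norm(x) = 4.25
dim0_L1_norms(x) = [4.25, 2.77, 3.05]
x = y + u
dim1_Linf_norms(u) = [1.33, 1.33, 1.27]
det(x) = 1.01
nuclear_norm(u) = 4.05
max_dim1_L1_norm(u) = 3.72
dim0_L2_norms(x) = [2.85, 1.9, 1.91]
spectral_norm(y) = 1.90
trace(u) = 0.50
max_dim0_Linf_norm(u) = 1.33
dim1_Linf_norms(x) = [2.32, 1.04, 1.63]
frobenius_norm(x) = 3.93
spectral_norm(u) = 2.81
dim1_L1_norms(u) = [3.72, 2.3, 2.54]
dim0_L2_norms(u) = [1.38, 1.68, 2.17]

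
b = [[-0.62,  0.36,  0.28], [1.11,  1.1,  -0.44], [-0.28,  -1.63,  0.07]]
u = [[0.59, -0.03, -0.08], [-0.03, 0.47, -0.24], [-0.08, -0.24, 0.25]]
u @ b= [[-0.38,0.31,0.17], [0.61,0.9,-0.23], [-0.29,-0.70,0.10]]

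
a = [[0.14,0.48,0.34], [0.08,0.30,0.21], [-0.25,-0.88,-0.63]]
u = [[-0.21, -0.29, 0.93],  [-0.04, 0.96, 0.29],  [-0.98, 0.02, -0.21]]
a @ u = [[-0.38, 0.43, 0.20], [-0.23, 0.27, 0.12], [0.71, -0.78, -0.36]]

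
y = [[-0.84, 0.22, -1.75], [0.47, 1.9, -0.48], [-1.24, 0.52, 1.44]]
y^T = [[-0.84, 0.47, -1.24], [0.22, 1.90, 0.52], [-1.75, -0.48, 1.44]]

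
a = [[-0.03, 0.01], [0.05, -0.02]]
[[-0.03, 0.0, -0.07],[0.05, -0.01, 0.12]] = a@ [[0.71, -0.06, 2.62], [-0.54, 0.21, 0.44]]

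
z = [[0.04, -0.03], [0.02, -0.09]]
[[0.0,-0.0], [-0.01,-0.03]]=z @ [[0.21, 0.21], [0.21, 0.37]]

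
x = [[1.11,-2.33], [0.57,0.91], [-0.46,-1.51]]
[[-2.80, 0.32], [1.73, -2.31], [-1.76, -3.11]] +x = [[-1.69, -2.01], [2.30, -1.40], [-2.22, -4.62]]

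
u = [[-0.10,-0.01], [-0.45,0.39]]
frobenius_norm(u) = 0.60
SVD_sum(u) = [[-0.05,0.05], [-0.46,0.38]] + [[-0.05, -0.06], [0.01, 0.01]]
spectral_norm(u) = 0.60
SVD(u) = [[-0.12, -0.99], [-0.99, 0.12]] @ diag([0.599529394516039, 0.07255690946582322]) @ [[0.76, -0.64], [0.64, 0.76]]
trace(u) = 0.29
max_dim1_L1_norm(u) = 0.84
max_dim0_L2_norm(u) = 0.46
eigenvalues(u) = [-0.11, 0.4]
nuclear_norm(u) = 0.67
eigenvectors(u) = [[-0.74, 0.02], [-0.67, -1.0]]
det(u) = -0.04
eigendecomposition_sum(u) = [[-0.11, -0.0], [-0.10, -0.0]] + [[0.01, -0.01], [-0.35, 0.39]]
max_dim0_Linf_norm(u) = 0.45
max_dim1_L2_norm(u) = 0.6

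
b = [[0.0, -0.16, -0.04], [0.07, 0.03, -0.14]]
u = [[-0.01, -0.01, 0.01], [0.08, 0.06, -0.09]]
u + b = [[-0.01, -0.17, -0.03], [0.15, 0.09, -0.23]]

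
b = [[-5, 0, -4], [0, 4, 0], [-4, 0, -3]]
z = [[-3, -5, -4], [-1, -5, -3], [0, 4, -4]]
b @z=[[15, 9, 36], [-4, -20, -12], [12, 8, 28]]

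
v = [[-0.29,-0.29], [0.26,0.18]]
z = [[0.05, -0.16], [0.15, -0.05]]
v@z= [[-0.06, 0.06], [0.04, -0.05]]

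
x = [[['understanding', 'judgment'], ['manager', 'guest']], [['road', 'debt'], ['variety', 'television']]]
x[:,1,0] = ['manager', 'variety']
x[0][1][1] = 'guest'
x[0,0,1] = 'judgment'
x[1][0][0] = 'road'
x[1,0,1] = 'debt'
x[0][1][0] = 'manager'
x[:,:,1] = [['judgment', 'guest'], ['debt', 'television']]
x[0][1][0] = 'manager'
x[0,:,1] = ['judgment', 'guest']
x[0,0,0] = 'understanding'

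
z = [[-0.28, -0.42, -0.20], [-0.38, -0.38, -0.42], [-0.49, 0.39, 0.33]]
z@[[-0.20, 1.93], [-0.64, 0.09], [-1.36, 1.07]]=[[0.60, -0.79],[0.89, -1.22],[-0.60, -0.56]]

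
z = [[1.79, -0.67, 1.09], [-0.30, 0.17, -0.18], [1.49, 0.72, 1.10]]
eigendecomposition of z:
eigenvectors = [[-0.77, 0.55, -0.54], [0.13, 0.11, 0.13], [-0.62, -0.83, 0.83]]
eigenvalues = [2.79, 0.02, 0.25]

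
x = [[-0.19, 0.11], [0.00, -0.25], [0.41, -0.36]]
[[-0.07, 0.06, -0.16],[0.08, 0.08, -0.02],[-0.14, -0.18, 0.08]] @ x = [[-0.05, 0.03], [-0.02, -0.00], [0.06, 0.00]]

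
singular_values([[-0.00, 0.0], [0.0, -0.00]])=[-0.0, -0.0]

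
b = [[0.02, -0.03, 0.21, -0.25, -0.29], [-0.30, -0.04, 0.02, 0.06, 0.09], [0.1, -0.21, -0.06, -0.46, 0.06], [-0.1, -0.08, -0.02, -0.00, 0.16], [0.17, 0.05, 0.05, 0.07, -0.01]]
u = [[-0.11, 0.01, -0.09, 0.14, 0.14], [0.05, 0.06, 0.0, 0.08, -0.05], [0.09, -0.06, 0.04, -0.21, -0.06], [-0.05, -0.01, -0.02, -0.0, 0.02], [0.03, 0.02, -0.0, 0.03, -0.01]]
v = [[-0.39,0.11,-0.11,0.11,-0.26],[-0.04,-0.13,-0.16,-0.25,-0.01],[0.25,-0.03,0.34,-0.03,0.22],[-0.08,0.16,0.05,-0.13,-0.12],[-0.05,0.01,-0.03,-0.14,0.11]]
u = v @ b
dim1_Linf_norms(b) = [0.29, 0.3, 0.46, 0.16, 0.17]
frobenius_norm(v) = 0.83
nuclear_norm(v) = 1.54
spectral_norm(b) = 0.59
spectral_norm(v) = 0.68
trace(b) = -0.09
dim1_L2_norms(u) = [0.24, 0.12, 0.25, 0.06, 0.05]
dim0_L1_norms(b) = [0.69, 0.41, 0.36, 0.84, 0.61]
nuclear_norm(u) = 0.56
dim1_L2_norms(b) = [0.44, 0.32, 0.52, 0.21, 0.2]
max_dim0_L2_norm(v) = 0.47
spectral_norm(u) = 0.34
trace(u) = -0.02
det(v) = -0.00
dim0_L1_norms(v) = [0.81, 0.44, 0.69, 0.66, 0.72]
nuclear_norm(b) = 1.45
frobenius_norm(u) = 0.38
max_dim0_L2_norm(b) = 0.53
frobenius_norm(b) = 0.81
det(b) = 0.00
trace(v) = -0.20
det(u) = 0.00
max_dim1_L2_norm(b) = 0.52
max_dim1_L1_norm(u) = 0.49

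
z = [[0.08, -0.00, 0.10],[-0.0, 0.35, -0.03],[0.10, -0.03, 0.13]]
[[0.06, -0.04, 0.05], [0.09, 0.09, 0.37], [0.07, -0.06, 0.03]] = z@[[-0.54, -0.48, 0.68], [0.36, 0.26, 1.06], [1.04, -0.01, -0.01]]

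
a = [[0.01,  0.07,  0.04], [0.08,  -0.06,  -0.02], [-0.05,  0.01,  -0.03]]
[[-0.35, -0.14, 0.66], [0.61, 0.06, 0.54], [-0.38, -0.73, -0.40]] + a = [[-0.34, -0.07, 0.7],[0.69, 0.00, 0.52],[-0.43, -0.72, -0.43]]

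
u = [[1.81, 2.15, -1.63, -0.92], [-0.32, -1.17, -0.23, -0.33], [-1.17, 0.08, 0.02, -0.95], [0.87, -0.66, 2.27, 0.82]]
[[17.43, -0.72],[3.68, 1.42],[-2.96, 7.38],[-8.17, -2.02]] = u@ [[5.88, -1.92], [-2.52, 0.44], [-4.98, 1.90], [-4.44, -5.33]]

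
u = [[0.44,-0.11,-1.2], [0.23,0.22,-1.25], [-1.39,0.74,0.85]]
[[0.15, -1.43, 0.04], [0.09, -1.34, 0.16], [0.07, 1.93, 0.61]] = u @ [[-0.5,-0.96,-0.67], [-0.55,-0.18,-0.12], [-0.26,0.86,-0.27]]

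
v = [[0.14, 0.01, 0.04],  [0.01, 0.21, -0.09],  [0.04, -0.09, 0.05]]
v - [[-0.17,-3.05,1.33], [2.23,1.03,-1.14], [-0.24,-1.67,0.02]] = [[0.31, 3.06, -1.29], [-2.22, -0.82, 1.05], [0.28, 1.58, 0.03]]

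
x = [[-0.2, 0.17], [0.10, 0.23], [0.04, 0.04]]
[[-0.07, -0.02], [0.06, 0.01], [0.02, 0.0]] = x @ [[0.42,  0.1], [0.1,  0.02]]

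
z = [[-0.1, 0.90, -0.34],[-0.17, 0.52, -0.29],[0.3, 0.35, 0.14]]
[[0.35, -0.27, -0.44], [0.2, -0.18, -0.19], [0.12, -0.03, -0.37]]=z @ [[-0.12, 0.0, -0.55], [0.41, -0.20, -0.56], [0.10, 0.27, -0.04]]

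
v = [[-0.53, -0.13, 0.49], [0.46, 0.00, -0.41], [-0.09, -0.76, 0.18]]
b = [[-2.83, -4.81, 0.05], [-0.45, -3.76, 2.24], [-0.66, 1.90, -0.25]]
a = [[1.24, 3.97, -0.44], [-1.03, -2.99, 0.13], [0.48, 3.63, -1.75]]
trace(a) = -3.50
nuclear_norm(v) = 1.72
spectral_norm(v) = 1.03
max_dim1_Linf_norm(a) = 3.97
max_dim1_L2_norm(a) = 4.18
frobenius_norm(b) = 7.39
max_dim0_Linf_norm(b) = 4.81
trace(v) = -0.35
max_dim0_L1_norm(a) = 10.59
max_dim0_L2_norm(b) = 6.39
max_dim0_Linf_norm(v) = 0.76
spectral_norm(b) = 6.93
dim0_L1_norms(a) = [2.75, 10.59, 2.32]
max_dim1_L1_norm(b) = 7.69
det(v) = -0.00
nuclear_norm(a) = 7.80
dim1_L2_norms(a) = [4.18, 3.17, 4.06]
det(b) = 16.87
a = v @ b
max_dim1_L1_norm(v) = 1.15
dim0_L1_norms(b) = [3.94, 10.47, 2.54]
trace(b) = -6.84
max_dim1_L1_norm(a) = 5.86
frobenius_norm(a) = 6.63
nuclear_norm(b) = 10.32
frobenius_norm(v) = 1.24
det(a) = 0.01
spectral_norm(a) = 6.50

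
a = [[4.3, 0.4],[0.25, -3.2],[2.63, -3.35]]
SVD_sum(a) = [[2.46, -1.94], [1.71, -1.34], [3.25, -2.56]] + [[1.84,2.34], [-1.46,-1.86], [-0.62,-0.79]]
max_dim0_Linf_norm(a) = 4.3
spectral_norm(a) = 5.63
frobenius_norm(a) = 6.86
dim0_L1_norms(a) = [7.18, 6.95]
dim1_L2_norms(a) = [4.32, 3.21, 4.26]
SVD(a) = [[-0.56, 0.76], [-0.39, -0.60], [-0.74, -0.26]] @ diag([5.627388796192896, 3.9273903977683036]) @ [[-0.79, 0.62], [0.62, 0.79]]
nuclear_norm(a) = 9.55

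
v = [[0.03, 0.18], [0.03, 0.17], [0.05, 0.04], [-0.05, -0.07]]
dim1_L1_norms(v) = [0.21, 0.2, 0.09, 0.12]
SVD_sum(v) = [[0.04, 0.18],  [0.04, 0.17],  [0.01, 0.05],  [-0.02, -0.08]] + [[-0.01, 0.00], [-0.01, 0.00], [0.04, -0.01], [-0.03, 0.01]]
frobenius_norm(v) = 0.27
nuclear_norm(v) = 0.32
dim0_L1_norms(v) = [0.16, 0.46]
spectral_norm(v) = 0.27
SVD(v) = [[-0.68, -0.26], [-0.64, -0.22], [-0.19, 0.73], [0.3, -0.59]] @ diag([0.26784693427140255, 0.05346045081563523]) @ [[-0.24, -0.97], [0.97, -0.24]]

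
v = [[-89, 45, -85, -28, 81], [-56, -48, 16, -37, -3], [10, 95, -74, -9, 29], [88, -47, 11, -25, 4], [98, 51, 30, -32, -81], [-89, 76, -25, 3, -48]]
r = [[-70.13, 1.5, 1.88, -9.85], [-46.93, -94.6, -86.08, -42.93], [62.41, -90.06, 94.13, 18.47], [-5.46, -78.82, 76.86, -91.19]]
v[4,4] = -81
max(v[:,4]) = 81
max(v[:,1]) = 95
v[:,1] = [45, -48, 95, -47, 51, 76]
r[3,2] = 76.86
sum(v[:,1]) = 172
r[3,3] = -91.19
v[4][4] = -81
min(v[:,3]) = -37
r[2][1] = -90.06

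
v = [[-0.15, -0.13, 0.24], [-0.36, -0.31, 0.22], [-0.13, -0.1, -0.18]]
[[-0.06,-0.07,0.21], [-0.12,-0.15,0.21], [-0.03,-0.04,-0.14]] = v@[[0.45, -0.17, -0.06],[-0.17, 0.65, -0.04],[-0.06, -0.04, 0.82]]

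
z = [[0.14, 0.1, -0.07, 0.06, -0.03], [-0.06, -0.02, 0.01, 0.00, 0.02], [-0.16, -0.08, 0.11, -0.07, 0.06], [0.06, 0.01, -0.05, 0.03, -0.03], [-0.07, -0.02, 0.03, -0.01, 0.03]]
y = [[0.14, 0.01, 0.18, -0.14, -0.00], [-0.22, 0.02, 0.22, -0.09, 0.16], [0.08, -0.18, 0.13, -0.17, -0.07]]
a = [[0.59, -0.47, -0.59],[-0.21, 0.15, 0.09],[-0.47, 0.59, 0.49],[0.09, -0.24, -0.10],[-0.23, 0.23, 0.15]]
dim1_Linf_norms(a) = [0.59, 0.21, 0.59, 0.24, 0.23]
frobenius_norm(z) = 0.33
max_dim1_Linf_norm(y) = 0.22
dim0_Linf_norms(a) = [0.59, 0.59, 0.59]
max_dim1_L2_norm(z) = 0.23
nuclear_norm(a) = 1.68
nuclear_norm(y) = 0.88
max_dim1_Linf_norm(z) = 0.16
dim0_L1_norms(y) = [0.44, 0.21, 0.53, 0.4, 0.23]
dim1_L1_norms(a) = [1.65, 0.45, 1.55, 0.43, 0.61]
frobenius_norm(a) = 1.42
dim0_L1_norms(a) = [1.59, 1.68, 1.42]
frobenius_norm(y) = 0.54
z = a @ y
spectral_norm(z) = 0.33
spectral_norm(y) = 0.40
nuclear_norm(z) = 0.42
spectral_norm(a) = 1.40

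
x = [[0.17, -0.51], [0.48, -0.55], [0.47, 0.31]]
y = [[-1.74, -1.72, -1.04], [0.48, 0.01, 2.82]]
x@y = [[-0.54, -0.3, -1.62], [-1.1, -0.83, -2.05], [-0.67, -0.81, 0.39]]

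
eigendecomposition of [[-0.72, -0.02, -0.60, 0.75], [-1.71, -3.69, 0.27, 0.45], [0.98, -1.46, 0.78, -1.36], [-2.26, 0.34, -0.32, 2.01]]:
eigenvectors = [[-0.07+0.00j, (0.41-0.09j), 0.41+0.09j, 0.61+0.00j], [(-0.95+0j), -0.12+0.08j, (-0.12-0.08j), -0.18+0.00j], [(-0.29+0j), (-0.65+0j), -0.65-0.00j, (0.21+0j)], [0.01+0.00j, 0.56+0.27j, 0.56-0.27j, (0.75+0j)]]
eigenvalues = [(-3.74+0j), (1.06+0.87j), (1.06-0.87j), (-0+0j)]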